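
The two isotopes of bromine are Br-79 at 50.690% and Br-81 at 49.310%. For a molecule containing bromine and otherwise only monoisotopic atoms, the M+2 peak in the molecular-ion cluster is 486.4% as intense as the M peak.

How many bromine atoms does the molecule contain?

The M+2/M ratio from n Br atoms is n · q/p = n · 0.49310/0.50690.
n = 4.864 × 0.50690/0.49310 = 5.00 ≈ 5

5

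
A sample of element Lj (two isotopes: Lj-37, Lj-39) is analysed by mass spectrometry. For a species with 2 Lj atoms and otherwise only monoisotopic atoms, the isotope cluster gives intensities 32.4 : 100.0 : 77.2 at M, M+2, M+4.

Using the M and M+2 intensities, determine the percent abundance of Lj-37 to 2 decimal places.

39.32%

Write p for the Lj-37 fraction. I(M+2)/I(M) = [C(2,1)·p^1·(1−p)] / p^2 = 2·(1−p)/p = 100.0/32.4 = 3.0864
(1−p)/p = 3.0864/2 = 1.5432  ⇒  p = 1/(1 + 1.5432) = 0.3932
Lj-37: 39.32%, Lj-39: 60.68%.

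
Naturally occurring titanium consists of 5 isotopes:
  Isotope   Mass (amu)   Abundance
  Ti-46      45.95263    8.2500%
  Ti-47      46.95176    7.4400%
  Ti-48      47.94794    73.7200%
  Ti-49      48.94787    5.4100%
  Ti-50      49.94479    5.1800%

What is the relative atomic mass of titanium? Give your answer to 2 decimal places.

47.87 amu

Weight each isotope mass by its fractional abundance: 0.082500 × 45.95263 + 0.074400 × 46.95176 + 0.737200 × 47.94794 + 0.054100 × 48.94787 + 0.051800 × 49.94479
= 3.791092 + 3.493211 + 35.347221 + 2.648080 + 2.587140 = 47.866744 amu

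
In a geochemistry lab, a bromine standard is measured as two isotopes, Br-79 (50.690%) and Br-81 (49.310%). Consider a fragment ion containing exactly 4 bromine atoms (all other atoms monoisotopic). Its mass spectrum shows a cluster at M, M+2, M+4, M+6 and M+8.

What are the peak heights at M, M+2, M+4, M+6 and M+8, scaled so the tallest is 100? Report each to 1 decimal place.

17.6 : 68.5 : 100.0 : 64.9 : 15.8

Expanding (0.50690 + 0.49310)^4:
P(M) = 0.50690^4 = 0.066022
P(M+2) = 4 × 0.50690^3 × 0.49310^1 = 0.256899
P(M+4) = 6 × 0.50690^2 × 0.49310^2 = 0.374857
P(M+6) = 4 × 0.50690^1 × 0.49310^3 = 0.243101
P(M+8) = 0.49310^4 = 0.059121
The M+4 peak is largest (0.374857); scaling to 100 gives 17.6 : 68.5 : 100.0 : 64.9 : 15.8.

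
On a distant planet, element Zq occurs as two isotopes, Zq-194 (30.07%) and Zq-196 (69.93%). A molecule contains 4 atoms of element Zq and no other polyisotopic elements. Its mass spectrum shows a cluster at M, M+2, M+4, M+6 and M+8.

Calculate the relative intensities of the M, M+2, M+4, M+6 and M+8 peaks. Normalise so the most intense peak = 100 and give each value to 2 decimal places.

1.99 : 18.49 : 64.50 : 100.00 : 58.14

Each Zq atom is independently Zq-194 (p = 0.3007) or Zq-196 (q = 0.6993); the cluster is the binomial expansion (p + q)^4.
P(M) = 0.3007^4 = 0.008176
P(M+2) = 4 × 0.3007^3 × 0.6993^1 = 0.076054
P(M+4) = 6 × 0.3007^2 × 0.6993^2 = 0.265305
P(M+6) = 4 × 0.3007^1 × 0.6993^3 = 0.411324
P(M+8) = 0.6993^4 = 0.239141
The M+6 peak is largest (0.411324); scaling to 100 gives 1.99 : 18.49 : 64.50 : 100.00 : 58.14.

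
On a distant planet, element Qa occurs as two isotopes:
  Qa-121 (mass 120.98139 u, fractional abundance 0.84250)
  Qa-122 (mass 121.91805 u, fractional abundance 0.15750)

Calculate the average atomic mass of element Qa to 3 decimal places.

Weight each isotope mass by its fractional abundance: 0.84250 × 120.98139 + 0.15750 × 121.91805
= 101.926821 + 19.202093 = 121.128914 u

121.129 u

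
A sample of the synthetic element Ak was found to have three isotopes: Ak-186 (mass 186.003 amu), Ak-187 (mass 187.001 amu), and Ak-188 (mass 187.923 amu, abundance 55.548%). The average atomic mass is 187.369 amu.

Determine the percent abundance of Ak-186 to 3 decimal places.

The remaining 44.452% is split between Ak-186 (fraction x) and Ak-187 (fraction 0.44452 − x).
Substituting: 186.003x + 187.001(0.44452 − x) = 82.98153196
(186.003 − 187.001)x = -0.14415256  ⇒  x = 0.14444, y = 0.30008
Ak-186: 14.444%, Ak-187: 30.008%.

14.444%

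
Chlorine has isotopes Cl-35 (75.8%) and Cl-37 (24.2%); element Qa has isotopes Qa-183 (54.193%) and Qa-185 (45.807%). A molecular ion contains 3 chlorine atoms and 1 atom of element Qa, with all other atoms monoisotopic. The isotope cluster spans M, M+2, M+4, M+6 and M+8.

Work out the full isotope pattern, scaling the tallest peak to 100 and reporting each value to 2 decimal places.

55.46 : 100.00 : 61.86 : 16.14 : 1.53

Chlorine pattern (n=3): 0.43551951 : 0.41713346 : 0.13317454 : 0.01417249
Element Qa pattern (n=1): 0.54193 : 0.45807
Convolve the two distributions (both contribute in 2-u steps):
  M: 0.43551951×0.54193 = 0.236021
  M+2: 0.43551951×0.45807 + 0.41713346×0.54193 = 0.425556
  M+4: 0.41713346×0.45807 + 0.13317454×0.54193 = 0.263248
  M+6: 0.13317454×0.45807 + 0.01417249×0.54193 = 0.068684
  M+8: 0.01417249×0.45807 = 0.006492
Scale to base peak (0.425556) = 100: 55.46 : 100.00 : 61.86 : 16.14 : 1.53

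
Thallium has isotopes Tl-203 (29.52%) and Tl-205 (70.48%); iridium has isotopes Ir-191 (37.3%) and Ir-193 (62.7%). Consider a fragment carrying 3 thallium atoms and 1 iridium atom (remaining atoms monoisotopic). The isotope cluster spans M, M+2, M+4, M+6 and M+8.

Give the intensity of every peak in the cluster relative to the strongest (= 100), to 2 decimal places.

Thallium pattern (n=3): 0.02572463 : 0.18425524 : 0.43991564 : 0.35010449
Iridium pattern (n=1): 0.3730 : 0.6270
Convolve the two distributions (both contribute in 2-u steps):
  M: 0.02572463×0.3730 = 0.009595
  M+2: 0.02572463×0.6270 + 0.18425524×0.3730 = 0.084857
  M+4: 0.18425524×0.6270 + 0.43991564×0.3730 = 0.279617
  M+6: 0.43991564×0.6270 + 0.35010449×0.3730 = 0.406416
  M+8: 0.35010449×0.6270 = 0.219516
Scale to base peak (0.406416) = 100: 2.36 : 20.88 : 68.80 : 100.00 : 54.01

2.36 : 20.88 : 68.80 : 100.00 : 54.01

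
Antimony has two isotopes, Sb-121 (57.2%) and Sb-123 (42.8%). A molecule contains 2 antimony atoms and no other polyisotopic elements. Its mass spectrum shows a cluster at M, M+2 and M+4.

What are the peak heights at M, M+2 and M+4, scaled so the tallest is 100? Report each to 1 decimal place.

66.8 : 100.0 : 37.4

Expanding (0.572 + 0.428)^2:
P(M) = 0.572^2 = 0.327184
P(M+2) = 2 × 0.572^1 × 0.428^1 = 0.489632
P(M+4) = 0.428^2 = 0.183184
The M+2 peak is largest (0.489632); scaling to 100 gives 66.8 : 100.0 : 37.4.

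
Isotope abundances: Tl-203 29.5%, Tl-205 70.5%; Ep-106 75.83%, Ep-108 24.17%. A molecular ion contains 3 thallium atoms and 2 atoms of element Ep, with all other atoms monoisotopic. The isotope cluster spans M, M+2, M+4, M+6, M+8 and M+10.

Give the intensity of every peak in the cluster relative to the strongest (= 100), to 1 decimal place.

4.0 : 30.9 : 86.2 : 100.0 : 41.3 : 5.5

Thallium pattern (n=3): 0.02567237 : 0.18405787 : 0.43986713 : 0.35040263
Element Ep pattern (n=2): 0.57501889 : 0.36656222 : 0.05841889
Convolve the two distributions (both contribute in 2-u steps):
  M: 0.02567237×0.57501889 = 0.014762
  M+2: 0.02567237×0.36656222 + 0.18405787×0.57501889 = 0.115247
  M+4: 0.02567237×0.05841889 + 0.18405787×0.36656222 + 0.43986713×0.57501889 = 0.321900
  M+6: 0.18405787×0.05841889 + 0.43986713×0.36656222 + 0.35040263×0.57501889 = 0.373479
  M+8: 0.43986713×0.05841889 + 0.35040263×0.36656222 = 0.154141
  M+10: 0.35040263×0.05841889 = 0.020470
Scale to base peak (0.373479) = 100: 4.0 : 30.9 : 86.2 : 100.0 : 41.3 : 5.5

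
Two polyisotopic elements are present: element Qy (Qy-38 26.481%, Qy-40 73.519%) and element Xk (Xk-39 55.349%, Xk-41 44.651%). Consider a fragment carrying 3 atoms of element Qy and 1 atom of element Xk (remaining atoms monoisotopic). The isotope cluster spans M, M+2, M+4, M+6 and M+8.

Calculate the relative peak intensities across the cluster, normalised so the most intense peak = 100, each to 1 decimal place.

2.5 : 22.8 : 74.5 : 100.0 : 43.1

Element Qy pattern (n=3): 0.01856963 : 0.15466413 : 0.42939286 : 0.39737338
Element Xk pattern (n=1): 0.55349 : 0.44651
Convolve the two distributions (both contribute in 2-u steps):
  M: 0.01856963×0.55349 = 0.010278
  M+2: 0.01856963×0.44651 + 0.15466413×0.55349 = 0.093897
  M+4: 0.15466413×0.44651 + 0.42939286×0.55349 = 0.306724
  M+6: 0.42939286×0.44651 + 0.39737338×0.55349 = 0.411670
  M+8: 0.39737338×0.44651 = 0.177431
Scale to base peak (0.411670) = 100: 2.5 : 22.8 : 74.5 : 100.0 : 43.1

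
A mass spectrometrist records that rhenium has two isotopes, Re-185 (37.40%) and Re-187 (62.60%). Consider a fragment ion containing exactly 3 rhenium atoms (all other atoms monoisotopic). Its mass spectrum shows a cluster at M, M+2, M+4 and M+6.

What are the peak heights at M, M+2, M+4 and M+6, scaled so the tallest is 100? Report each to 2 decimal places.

The 3 Re atoms are independent, so intensities follow the terms of (0.3740 + 0.6260)^3.
P(M) = 0.3740^3 = 0.052314
P(M+2) = 3 × 0.3740^2 × 0.6260^1 = 0.262687
P(M+4) = 3 × 0.3740^1 × 0.6260^2 = 0.439685
P(M+6) = 0.6260^3 = 0.245314
The M+4 peak is largest (0.439685); scaling to 100 gives 11.90 : 59.74 : 100.00 : 55.79.

11.90 : 59.74 : 100.00 : 55.79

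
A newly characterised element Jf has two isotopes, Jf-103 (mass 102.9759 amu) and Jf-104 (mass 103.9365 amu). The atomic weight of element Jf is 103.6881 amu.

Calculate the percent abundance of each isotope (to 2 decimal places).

Jf-103: 25.86%, Jf-104: 74.14%

Let x be the fractional abundance of Jf-103; then Jf-104 has abundance 1 − x.
102.9759·x + 103.9365·(1 − x) = 103.6881
(102.9759 − 103.9365)·x = 103.6881 − 103.9365
x = -0.2484 / -0.9606 = 0.25859 → 25.86% Jf-103, 74.14% Jf-104.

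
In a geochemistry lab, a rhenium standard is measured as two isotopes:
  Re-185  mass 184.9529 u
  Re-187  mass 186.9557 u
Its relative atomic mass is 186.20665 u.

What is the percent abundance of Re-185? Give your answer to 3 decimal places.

Writing the weighted mean with unknown fraction x of Re-185:
184.9529·x + 186.9557·(1 − x) = 186.20665
(184.9529 − 186.9557)·x = 186.20665 − 186.9557
x = -0.74905 / -2.0028 = 0.37400 → 37.400% Re-185, 62.600% Re-187.

37.400%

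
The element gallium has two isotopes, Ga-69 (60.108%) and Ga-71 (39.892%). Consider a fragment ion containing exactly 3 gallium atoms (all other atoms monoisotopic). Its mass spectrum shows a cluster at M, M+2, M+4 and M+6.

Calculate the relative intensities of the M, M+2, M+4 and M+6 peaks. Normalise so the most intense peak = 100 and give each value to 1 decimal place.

Expanding (0.60108 + 0.39892)^3:
P(M) = 0.60108^3 = 0.217169
P(M+2) = 3 × 0.60108^2 × 0.39892^1 = 0.432386
P(M+4) = 3 × 0.60108^1 × 0.39892^2 = 0.286963
P(M+6) = 0.39892^3 = 0.063483
The M+2 peak is largest (0.432386); scaling to 100 gives 50.2 : 100.0 : 66.4 : 14.7.

50.2 : 100.0 : 66.4 : 14.7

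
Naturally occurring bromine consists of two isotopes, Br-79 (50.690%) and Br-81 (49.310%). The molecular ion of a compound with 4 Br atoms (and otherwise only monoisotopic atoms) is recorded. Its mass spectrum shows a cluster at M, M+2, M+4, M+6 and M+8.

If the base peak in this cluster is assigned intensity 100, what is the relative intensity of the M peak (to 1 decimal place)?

17.6

Term probabilities: M 0.0660, M+2 0.2569, M+4 0.3749, M+6 0.2431, M+8 0.0591. Base peak = M+4.
P(M+4) = C(4,2) × 0.50690^2 × 0.49310^2 = 6 × 0.25694761 × 0.24314761 = 0.374857 (base)
P(M) = C(4,0) × 0.50690^4 × 0.49310^0 = 1 × 0.06602207 × 1.0000 = 0.066022
Relative intensity = 0.066022 / 0.374857 × 100 = 17.6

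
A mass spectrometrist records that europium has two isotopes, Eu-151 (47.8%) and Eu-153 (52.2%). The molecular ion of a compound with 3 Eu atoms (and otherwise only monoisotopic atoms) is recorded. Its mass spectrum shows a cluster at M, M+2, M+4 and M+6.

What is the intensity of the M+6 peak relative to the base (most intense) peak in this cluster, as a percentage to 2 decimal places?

Binomial terms of (0.478 + 0.522)^3: M 0.1092, M+2 0.3578, M+4 0.3907, M+6 0.1422 → M+4 is the base peak.
P(M+4) = C(3,2) × 0.478^1 × 0.522^2 = 3 × 0.4780 × 0.272484 = 0.390742 (base)
P(M+6) = C(3,3) × 0.478^0 × 0.522^3 = 1 × 1.0000 × 0.14223665 = 0.142237
Relative intensity = 0.142237 / 0.390742 × 100 = 36.40

36.40%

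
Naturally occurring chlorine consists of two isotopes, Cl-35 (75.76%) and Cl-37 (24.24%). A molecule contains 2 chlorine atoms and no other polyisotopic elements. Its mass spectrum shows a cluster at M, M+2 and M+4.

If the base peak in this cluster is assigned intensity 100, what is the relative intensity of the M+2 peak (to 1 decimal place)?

(0.7576 + 0.2424)^2 gives M 0.5740, M+2 0.3673, M+4 0.0588; the largest is M.
P(M) = C(2,0) × 0.7576^2 × 0.2424^0 = 1 × 0.57395776 × 1.0000 = 0.573958 (base)
P(M+2) = C(2,1) × 0.7576^1 × 0.2424^1 = 2 × 0.7576 × 0.2424 = 0.367284
Relative intensity = 0.367284 / 0.573958 × 100 = 64.0

64.0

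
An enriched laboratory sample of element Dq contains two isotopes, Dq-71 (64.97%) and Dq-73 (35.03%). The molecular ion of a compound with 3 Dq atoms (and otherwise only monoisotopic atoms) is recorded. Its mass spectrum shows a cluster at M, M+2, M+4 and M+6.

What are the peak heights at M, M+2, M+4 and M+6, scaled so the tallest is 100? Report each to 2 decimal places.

Each Dq atom is independently Dq-71 (p = 0.6497) or Dq-73 (q = 0.3503); the cluster is the binomial expansion (p + q)^3.
P(M) = 0.6497^3 = 0.274245
P(M+2) = 3 × 0.6497^2 × 0.3503^1 = 0.443595
P(M+4) = 3 × 0.6497^1 × 0.3503^2 = 0.239174
P(M+6) = 0.3503^3 = 0.042985
The M+2 peak is largest (0.443595); scaling to 100 gives 61.82 : 100.00 : 53.92 : 9.69.

61.82 : 100.00 : 53.92 : 9.69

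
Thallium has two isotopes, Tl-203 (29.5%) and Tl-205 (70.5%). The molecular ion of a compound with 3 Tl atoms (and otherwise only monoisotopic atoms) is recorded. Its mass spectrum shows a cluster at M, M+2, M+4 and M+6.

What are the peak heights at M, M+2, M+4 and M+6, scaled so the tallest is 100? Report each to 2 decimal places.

5.84 : 41.84 : 100.00 : 79.66

Each Tl atom is independently Tl-203 (p = 0.295) or Tl-205 (q = 0.705); the cluster is the binomial expansion (p + q)^3.
P(M) = 0.295^3 = 0.025672
P(M+2) = 3 × 0.295^2 × 0.705^1 = 0.184058
P(M+4) = 3 × 0.295^1 × 0.705^2 = 0.439867
P(M+6) = 0.705^3 = 0.350403
The M+4 peak is largest (0.439867); scaling to 100 gives 5.84 : 41.84 : 100.00 : 79.66.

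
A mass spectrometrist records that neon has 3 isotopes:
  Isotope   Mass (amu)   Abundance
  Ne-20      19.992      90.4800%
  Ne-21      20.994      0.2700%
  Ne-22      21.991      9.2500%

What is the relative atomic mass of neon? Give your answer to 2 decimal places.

20.18 amu

The abundance-weighted mean is 0.904800 × 19.992 + 0.002700 × 20.994 + 0.092500 × 21.991
= 18.0888 + 0.0567 + 2.0342 = 20.1797 amu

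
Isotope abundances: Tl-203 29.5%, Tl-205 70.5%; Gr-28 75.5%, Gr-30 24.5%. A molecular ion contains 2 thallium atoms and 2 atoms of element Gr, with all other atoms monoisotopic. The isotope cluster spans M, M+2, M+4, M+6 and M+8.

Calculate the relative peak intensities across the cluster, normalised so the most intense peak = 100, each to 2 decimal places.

Thallium pattern (n=2): 0.087025 : 0.41595 : 0.497025
Element Gr pattern (n=2): 0.570025 : 0.36995 : 0.060025
Convolve the two distributions (both contribute in 2-u steps):
  M: 0.087025×0.570025 = 0.049606
  M+2: 0.087025×0.36995 + 0.41595×0.570025 = 0.269297
  M+4: 0.087025×0.060025 + 0.41595×0.36995 + 0.497025×0.570025 = 0.442421
  M+6: 0.41595×0.060025 + 0.497025×0.36995 = 0.208842
  M+8: 0.497025×0.060025 = 0.029834
Scale to base peak (0.442421) = 100: 11.21 : 60.87 : 100.00 : 47.20 : 6.74

11.21 : 60.87 : 100.00 : 47.20 : 6.74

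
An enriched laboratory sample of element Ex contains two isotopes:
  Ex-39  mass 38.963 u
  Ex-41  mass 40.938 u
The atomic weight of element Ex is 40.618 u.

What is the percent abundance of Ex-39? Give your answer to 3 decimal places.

16.203%

With x = fraction of Ex-39 (so Ex-41 is 1 − x):
38.963·x + 40.938·(1 − x) = 40.618
(38.963 − 40.938)·x = 40.618 − 40.938
x = -0.320 / -1.975 = 0.16203 → 16.203% Ex-39, 83.797% Ex-41.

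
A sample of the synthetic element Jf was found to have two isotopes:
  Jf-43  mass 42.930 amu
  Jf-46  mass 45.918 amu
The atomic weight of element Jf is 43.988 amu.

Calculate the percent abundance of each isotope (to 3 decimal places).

Jf-43: 64.592%, Jf-46: 35.408%

With x = fraction of Jf-43 (so Jf-46 is 1 − x):
42.930·x + 45.918·(1 − x) = 43.988
(42.930 − 45.918)·x = 43.988 − 45.918
x = -1.930 / -2.988 = 0.64592 → 64.592% Jf-43, 35.408% Jf-46.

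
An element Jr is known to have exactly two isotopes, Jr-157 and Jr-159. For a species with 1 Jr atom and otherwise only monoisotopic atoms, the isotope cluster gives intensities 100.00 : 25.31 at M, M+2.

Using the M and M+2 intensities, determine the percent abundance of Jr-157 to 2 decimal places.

79.80%

Let p = fractional abundance of Jr-157. I(M+2)/I(M) = [C(1,1)·p^0·(1−p)] / p^1 = 1·(1−p)/p = 25.31/100.00 = 0.2531
(1−p)/p = 0.2531/1 = 0.2531  ⇒  p = 1/(1 + 0.2531) = 0.7980
Jr-157: 79.80%, Jr-159: 20.20%.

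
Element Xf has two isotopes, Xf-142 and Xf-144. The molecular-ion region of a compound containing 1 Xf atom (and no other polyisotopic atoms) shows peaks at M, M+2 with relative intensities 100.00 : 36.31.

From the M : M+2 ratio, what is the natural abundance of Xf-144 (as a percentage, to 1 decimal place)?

26.6%

Let p = fractional abundance of Xf-142. I(M+2)/I(M) = [C(1,1)·p^0·(1−p)] / p^1 = 1·(1−p)/p = 36.31/100.00 = 0.3631
(1−p)/p = 0.3631/1 = 0.3631  ⇒  p = 1/(1 + 0.3631) = 0.7336
Xf-142: 73.4%, Xf-144: 26.6%.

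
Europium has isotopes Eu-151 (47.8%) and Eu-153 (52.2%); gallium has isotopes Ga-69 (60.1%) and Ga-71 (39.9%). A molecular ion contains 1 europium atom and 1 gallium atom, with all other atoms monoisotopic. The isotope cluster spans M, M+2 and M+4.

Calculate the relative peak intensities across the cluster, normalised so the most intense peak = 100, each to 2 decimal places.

56.95 : 100.00 : 41.29

Europium pattern (n=1): 0.4780 : 0.5220
Gallium pattern (n=1): 0.6010 : 0.3990
Convolve the two distributions (both contribute in 2-u steps):
  M: 0.4780×0.6010 = 0.287278
  M+2: 0.4780×0.3990 + 0.5220×0.6010 = 0.504444
  M+4: 0.5220×0.3990 = 0.208278
Scale to base peak (0.504444) = 100: 56.95 : 100.00 : 41.29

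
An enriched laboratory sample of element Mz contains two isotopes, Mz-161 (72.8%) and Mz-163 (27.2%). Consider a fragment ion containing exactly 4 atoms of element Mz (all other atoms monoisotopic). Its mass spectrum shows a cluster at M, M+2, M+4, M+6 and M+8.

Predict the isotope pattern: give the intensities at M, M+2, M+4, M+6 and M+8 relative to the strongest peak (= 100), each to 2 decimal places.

66.91 : 100.00 : 56.04 : 13.96 : 1.30

The 4 Mz atoms are independent, so intensities follow the terms of (0.728 + 0.272)^4.
P(M) = 0.728^4 = 0.280883
P(M+2) = 4 × 0.728^3 × 0.272^1 = 0.419781
P(M+4) = 6 × 0.728^2 × 0.272^2 = 0.235262
P(M+6) = 4 × 0.728^1 × 0.272^3 = 0.058600
P(M+8) = 0.272^4 = 0.005474
The M+2 peak is largest (0.419781); scaling to 100 gives 66.91 : 100.00 : 56.04 : 13.96 : 1.30.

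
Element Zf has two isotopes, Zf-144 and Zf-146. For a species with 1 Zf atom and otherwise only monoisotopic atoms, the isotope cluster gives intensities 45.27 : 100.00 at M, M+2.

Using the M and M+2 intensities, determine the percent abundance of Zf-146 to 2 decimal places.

68.84%

Let p = fractional abundance of Zf-144. I(M+2)/I(M) = [C(1,1)·p^0·(1−p)] / p^1 = 1·(1−p)/p = 100.00/45.27 = 2.2090
(1−p)/p = 2.2090/1 = 2.2090  ⇒  p = 1/(1 + 2.2090) = 0.3116
Zf-144: 31.16%, Zf-146: 68.84%.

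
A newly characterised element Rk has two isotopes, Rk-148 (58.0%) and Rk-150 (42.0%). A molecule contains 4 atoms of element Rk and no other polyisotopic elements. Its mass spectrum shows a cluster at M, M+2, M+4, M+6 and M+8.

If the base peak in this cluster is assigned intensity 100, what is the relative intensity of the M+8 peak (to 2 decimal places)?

Binomial terms of (0.580 + 0.420)^4: M 0.1132, M+2 0.3278, M+4 0.3560, M+6 0.1719, M+8 0.0311 → M+4 is the base peak.
P(M+4) = C(4,2) × 0.580^2 × 0.420^2 = 6 × 0.3364 × 0.1764 = 0.356046 (base)
P(M+8) = C(4,4) × 0.580^0 × 0.420^4 = 1 × 1.0000 × 0.03111696 = 0.031117
Relative intensity = 0.031117 / 0.356046 × 100 = 8.74

8.74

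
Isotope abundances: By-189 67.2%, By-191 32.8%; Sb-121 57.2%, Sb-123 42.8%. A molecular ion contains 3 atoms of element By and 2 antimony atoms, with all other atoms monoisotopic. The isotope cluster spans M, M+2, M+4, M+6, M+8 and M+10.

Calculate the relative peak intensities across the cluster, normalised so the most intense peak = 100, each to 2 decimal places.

28.85 : 85.43 : 100.00 : 57.87 : 16.57 : 1.88

Element By pattern (n=3): 0.30346445 : 0.44435866 : 0.21688934 : 0.03528755
Antimony pattern (n=2): 0.327184 : 0.489632 : 0.183184
Convolve the two distributions (both contribute in 2-u steps):
  M: 0.30346445×0.327184 = 0.099289
  M+2: 0.30346445×0.489632 + 0.44435866×0.327184 = 0.293973
  M+4: 0.30346445×0.183184 + 0.44435866×0.489632 + 0.21688934×0.327184 = 0.344125
  M+6: 0.44435866×0.183184 + 0.21688934×0.489632 + 0.03528755×0.327184 = 0.199141
  M+8: 0.21688934×0.183184 + 0.03528755×0.489632 = 0.057009
  M+10: 0.03528755×0.183184 = 0.006464
Scale to base peak (0.344125) = 100: 28.85 : 85.43 : 100.00 : 57.87 : 16.57 : 1.88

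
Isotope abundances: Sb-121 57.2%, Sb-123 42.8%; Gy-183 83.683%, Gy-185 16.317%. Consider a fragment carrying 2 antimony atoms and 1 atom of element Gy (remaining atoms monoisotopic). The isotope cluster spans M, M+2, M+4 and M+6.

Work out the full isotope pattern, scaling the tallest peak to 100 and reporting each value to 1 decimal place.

59.1 : 100.0 : 50.4 : 6.5

Antimony pattern (n=2): 0.327184 : 0.489632 : 0.183184
Element Gy pattern (n=1): 0.83683 : 0.16317
Convolve the two distributions (both contribute in 2-u steps):
  M: 0.327184×0.83683 = 0.273797
  M+2: 0.327184×0.16317 + 0.489632×0.83683 = 0.463125
  M+4: 0.489632×0.16317 + 0.183184×0.83683 = 0.233187
  M+6: 0.183184×0.16317 = 0.029890
Scale to base peak (0.463125) = 100: 59.1 : 100.0 : 50.4 : 6.5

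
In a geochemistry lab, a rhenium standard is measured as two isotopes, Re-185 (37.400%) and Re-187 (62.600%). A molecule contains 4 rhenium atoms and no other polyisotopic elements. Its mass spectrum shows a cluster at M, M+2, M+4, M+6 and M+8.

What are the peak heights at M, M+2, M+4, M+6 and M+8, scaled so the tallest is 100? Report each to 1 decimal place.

5.3 : 35.7 : 89.6 : 100.0 : 41.8

The 4 Re atoms are independent, so intensities follow the terms of (0.37400 + 0.62600)^4.
P(M) = 0.37400^4 = 0.019565
P(M+2) = 4 × 0.37400^3 × 0.62600^1 = 0.130993
P(M+4) = 6 × 0.37400^2 × 0.62600^2 = 0.328884
P(M+6) = 4 × 0.37400^1 × 0.62600^3 = 0.366990
P(M+8) = 0.62600^4 = 0.153567
The M+6 peak is largest (0.366990); scaling to 100 gives 5.3 : 35.7 : 89.6 : 100.0 : 41.8.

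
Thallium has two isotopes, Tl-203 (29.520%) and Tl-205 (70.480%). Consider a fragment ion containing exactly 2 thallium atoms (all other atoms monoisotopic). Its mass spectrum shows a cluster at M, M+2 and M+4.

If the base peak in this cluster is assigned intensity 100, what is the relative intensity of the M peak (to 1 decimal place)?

(0.29520 + 0.70480)^2 gives M 0.0871, M+2 0.4161, M+4 0.4967; the largest is M+4.
P(M+4) = C(2,2) × 0.29520^0 × 0.70480^2 = 1 × 1.0000 × 0.49674304 = 0.496743 (base)
P(M) = C(2,0) × 0.29520^2 × 0.70480^0 = 1 × 0.08714304 × 1.0000 = 0.087143
Relative intensity = 0.087143 / 0.496743 × 100 = 17.5

17.5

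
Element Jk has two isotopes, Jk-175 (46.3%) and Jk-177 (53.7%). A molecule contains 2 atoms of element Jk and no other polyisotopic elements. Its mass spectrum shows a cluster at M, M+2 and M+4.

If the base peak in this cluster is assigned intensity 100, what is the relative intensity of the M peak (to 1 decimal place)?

43.1

Binomial terms of (0.463 + 0.537)^2: M 0.2144, M+2 0.4973, M+4 0.2884 → M+2 is the base peak.
P(M+2) = C(2,1) × 0.463^1 × 0.537^1 = 2 × 0.4630 × 0.5370 = 0.497262 (base)
P(M) = C(2,0) × 0.463^2 × 0.537^0 = 1 × 0.214369 × 1.0000 = 0.214369
Relative intensity = 0.214369 / 0.497262 × 100 = 43.1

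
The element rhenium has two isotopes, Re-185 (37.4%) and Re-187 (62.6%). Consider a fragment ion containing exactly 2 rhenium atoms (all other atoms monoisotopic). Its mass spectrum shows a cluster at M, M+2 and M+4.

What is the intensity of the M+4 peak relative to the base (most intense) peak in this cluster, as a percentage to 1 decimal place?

Binomial terms of (0.374 + 0.626)^2: M 0.1399, M+2 0.4682, M+4 0.3919 → M+2 is the base peak.
P(M+2) = C(2,1) × 0.374^1 × 0.626^1 = 2 × 0.3740 × 0.6260 = 0.468248 (base)
P(M+4) = C(2,2) × 0.374^0 × 0.626^2 = 1 × 1.0000 × 0.391876 = 0.391876
Relative intensity = 0.391876 / 0.468248 × 100 = 83.7

83.7%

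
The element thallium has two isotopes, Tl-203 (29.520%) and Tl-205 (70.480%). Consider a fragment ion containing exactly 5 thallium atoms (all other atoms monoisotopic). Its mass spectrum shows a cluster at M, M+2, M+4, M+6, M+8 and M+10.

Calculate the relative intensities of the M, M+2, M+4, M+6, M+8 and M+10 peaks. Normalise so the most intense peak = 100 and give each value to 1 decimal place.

Expanding (0.29520 + 0.70480)^5:
P(M) = 0.29520^5 = 0.002242
P(M+2) = 5 × 0.29520^4 × 0.70480^1 = 0.026761
P(M+4) = 10 × 0.29520^3 × 0.70480^2 = 0.127785
P(M+6) = 10 × 0.29520^2 × 0.70480^3 = 0.305092
P(M+8) = 5 × 0.29520^1 × 0.70480^4 = 0.364208
P(M+10) = 0.70480^5 = 0.173912
The M+8 peak is largest (0.364208); scaling to 100 gives 0.6 : 7.3 : 35.1 : 83.8 : 100.0 : 47.8.

0.6 : 7.3 : 35.1 : 83.8 : 100.0 : 47.8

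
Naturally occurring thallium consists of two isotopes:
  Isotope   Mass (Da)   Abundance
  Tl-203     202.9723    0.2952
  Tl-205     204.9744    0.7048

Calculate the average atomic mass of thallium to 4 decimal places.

Average mass = Σ (abundance × isotope mass) = 0.2952 × 202.9723 + 0.7048 × 204.9744
= 59.91742 + 144.46596 = 204.38338 Da

204.3834 Da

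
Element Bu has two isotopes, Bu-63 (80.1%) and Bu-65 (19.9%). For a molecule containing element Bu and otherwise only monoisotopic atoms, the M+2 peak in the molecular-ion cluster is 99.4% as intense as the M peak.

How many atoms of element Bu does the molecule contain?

For n independent Bu atoms, I(M+2)/I(M) = n · (abundance Bu-65) / (abundance Bu-63) = n · 0.199/0.801.
n = 0.994 × 0.801/0.199 = 4.00 ≈ 4

4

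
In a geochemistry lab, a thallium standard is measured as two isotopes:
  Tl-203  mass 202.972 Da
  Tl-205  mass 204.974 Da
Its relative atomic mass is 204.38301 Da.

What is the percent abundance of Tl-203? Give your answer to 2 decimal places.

With x = fraction of Tl-203 (so Tl-205 is 1 − x):
202.972·x + 204.974·(1 − x) = 204.38301
(202.972 − 204.974)·x = 204.38301 − 204.974
x = -0.59099 / -2.002 = 0.29520 → 29.52% Tl-203, 70.48% Tl-205.

29.52%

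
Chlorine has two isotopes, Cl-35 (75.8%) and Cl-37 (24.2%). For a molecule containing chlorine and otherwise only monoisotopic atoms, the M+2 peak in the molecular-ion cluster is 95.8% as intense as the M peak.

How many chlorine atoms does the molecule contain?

The M+2/M ratio from n Cl atoms is n · q/p = n · 0.242/0.758.
n = 0.958 × 0.758/0.242 = 3.00 ≈ 3

3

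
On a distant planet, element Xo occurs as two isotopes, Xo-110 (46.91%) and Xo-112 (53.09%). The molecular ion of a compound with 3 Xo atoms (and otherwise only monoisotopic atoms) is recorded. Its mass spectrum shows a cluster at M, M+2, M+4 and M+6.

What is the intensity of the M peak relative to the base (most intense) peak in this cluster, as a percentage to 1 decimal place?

(0.4691 + 0.5309)^3 gives M 0.1032, M+2 0.3505, M+4 0.3967, M+6 0.1496; the largest is M+4.
P(M+4) = C(3,2) × 0.4691^1 × 0.5309^2 = 3 × 0.4691 × 0.28185481 = 0.396654 (base)
P(M) = C(3,0) × 0.4691^3 × 0.5309^0 = 1 × 0.10322771 × 1.0000 = 0.103228
Relative intensity = 0.103228 / 0.396654 × 100 = 26.0

26.0%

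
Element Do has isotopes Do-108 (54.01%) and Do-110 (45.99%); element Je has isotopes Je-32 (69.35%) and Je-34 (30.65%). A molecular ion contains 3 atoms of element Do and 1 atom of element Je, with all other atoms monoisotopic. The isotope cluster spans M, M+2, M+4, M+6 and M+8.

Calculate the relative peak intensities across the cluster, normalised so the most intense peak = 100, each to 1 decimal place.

Element Do pattern (n=3): 0.1575515 : 0.40246954 : 0.34270643 : 0.09727253
Element Je pattern (n=1): 0.6935 : 0.3065
Convolve the two distributions (both contribute in 2-u steps):
  M: 0.1575515×0.6935 = 0.109262
  M+2: 0.1575515×0.3065 + 0.40246954×0.6935 = 0.327402
  M+4: 0.40246954×0.3065 + 0.34270643×0.6935 = 0.361024
  M+6: 0.34270643×0.3065 + 0.09727253×0.6935 = 0.172498
  M+8: 0.09727253×0.3065 = 0.029814
Scale to base peak (0.361024) = 100: 30.3 : 90.7 : 100.0 : 47.8 : 8.3

30.3 : 90.7 : 100.0 : 47.8 : 8.3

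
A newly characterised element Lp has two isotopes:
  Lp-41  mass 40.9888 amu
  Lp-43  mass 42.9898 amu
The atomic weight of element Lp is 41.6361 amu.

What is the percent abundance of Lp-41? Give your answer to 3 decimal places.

67.651%

With x = fraction of Lp-41 (so Lp-43 is 1 − x):
40.9888·x + 42.9898·(1 − x) = 41.6361
(40.9888 − 42.9898)·x = 41.6361 − 42.9898
x = -1.3537 / -2.0010 = 0.67651 → 67.651% Lp-41, 32.349% Lp-43.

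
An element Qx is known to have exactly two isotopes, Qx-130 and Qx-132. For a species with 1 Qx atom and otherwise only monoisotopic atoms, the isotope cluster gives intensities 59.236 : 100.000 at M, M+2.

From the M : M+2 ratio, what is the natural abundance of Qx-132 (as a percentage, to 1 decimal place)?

62.8%

Let p = fractional abundance of Qx-130. I(M+2)/I(M) = [C(1,1)·p^0·(1−p)] / p^1 = 1·(1−p)/p = 100.000/59.236 = 1.6882
(1−p)/p = 1.6882/1 = 1.6882  ⇒  p = 1/(1 + 1.6882) = 0.3720
Qx-130: 37.2%, Qx-132: 62.8%.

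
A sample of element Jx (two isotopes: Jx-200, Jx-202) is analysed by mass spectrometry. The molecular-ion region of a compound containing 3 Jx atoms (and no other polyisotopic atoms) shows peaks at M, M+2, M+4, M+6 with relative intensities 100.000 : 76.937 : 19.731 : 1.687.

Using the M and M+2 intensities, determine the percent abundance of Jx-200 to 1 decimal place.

Let p = fractional abundance of Jx-200. I(M+2)/I(M) = [C(3,1)·p^2·(1−p)] / p^3 = 3·(1−p)/p = 76.937/100.000 = 0.7694
(1−p)/p = 0.7694/3 = 0.2565  ⇒  p = 1/(1 + 0.2565) = 0.7959
Jx-200: 79.6%, Jx-202: 20.4%.

79.6%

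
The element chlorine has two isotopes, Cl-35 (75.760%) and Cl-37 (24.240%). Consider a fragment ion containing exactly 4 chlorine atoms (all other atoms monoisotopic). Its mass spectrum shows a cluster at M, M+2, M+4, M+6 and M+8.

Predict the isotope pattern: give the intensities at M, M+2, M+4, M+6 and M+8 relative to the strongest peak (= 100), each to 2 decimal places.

Each Cl atom is independently Cl-35 (p = 0.75760) or Cl-37 (q = 0.24240); the cluster is the binomial expansion (p + q)^4.
P(M) = 0.75760^4 = 0.329428
P(M+2) = 4 × 0.75760^3 × 0.24240^1 = 0.421612
P(M+4) = 6 × 0.75760^2 × 0.24240^2 = 0.202347
P(M+6) = 4 × 0.75760^1 × 0.24240^3 = 0.043162
P(M+8) = 0.24240^4 = 0.003452
The M+2 peak is largest (0.421612); scaling to 100 gives 78.14 : 100.00 : 47.99 : 10.24 : 0.82.

78.14 : 100.00 : 47.99 : 10.24 : 0.82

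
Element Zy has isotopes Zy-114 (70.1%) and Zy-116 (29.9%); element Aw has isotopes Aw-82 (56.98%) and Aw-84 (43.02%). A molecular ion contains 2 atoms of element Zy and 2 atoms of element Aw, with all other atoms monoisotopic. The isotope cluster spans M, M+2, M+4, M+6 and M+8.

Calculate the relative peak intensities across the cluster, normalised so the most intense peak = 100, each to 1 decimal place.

Element Zy pattern (n=2): 0.491401 : 0.419198 : 0.089401
Element Aw pattern (n=2): 0.32467204 : 0.49025592 : 0.18507204
Convolve the two distributions (both contribute in 2-u steps):
  M: 0.491401×0.32467204 = 0.159544
  M+2: 0.491401×0.49025592 + 0.419198×0.32467204 = 0.377014
  M+4: 0.491401×0.18507204 + 0.419198×0.49025592 + 0.089401×0.32467204 = 0.325485
  M+6: 0.419198×0.18507204 + 0.089401×0.49025592 = 0.121411
  M+8: 0.089401×0.18507204 = 0.016546
Scale to base peak (0.377014) = 100: 42.3 : 100.0 : 86.3 : 32.2 : 4.4

42.3 : 100.0 : 86.3 : 32.2 : 4.4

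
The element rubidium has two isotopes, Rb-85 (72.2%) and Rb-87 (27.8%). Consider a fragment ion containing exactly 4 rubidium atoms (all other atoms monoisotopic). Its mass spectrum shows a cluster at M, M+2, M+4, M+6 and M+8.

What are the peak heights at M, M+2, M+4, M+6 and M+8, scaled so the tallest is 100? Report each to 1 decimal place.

64.9 : 100.0 : 57.8 : 14.8 : 1.4

The 4 Rb atoms are independent, so intensities follow the terms of (0.722 + 0.278)^4.
P(M) = 0.722^4 = 0.271737
P(M+2) = 4 × 0.722^3 × 0.278^1 = 0.418520
P(M+4) = 6 × 0.722^2 × 0.278^2 = 0.241721
P(M+6) = 4 × 0.722^1 × 0.278^3 = 0.062049
P(M+8) = 0.278^4 = 0.005973
The M+2 peak is largest (0.418520); scaling to 100 gives 64.9 : 100.0 : 57.8 : 14.8 : 1.4.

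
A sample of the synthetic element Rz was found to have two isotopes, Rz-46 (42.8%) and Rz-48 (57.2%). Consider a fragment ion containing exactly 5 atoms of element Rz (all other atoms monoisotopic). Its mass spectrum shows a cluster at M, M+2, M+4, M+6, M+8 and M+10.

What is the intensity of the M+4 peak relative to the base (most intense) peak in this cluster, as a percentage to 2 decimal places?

Binomial terms of (0.428 + 0.572)^5: M 0.0144, M+2 0.0960, M+4 0.2565, M+6 0.3428, M+8 0.2291, M+10 0.0612 → M+6 is the base peak.
P(M+6) = C(5,3) × 0.428^2 × 0.572^3 = 10 × 0.183184 × 0.18714925 = 0.342827 (base)
P(M+4) = C(5,2) × 0.428^3 × 0.572^2 = 10 × 0.07840275 × 0.327184 = 0.256521
Relative intensity = 0.256521 / 0.342827 × 100 = 74.83

74.83%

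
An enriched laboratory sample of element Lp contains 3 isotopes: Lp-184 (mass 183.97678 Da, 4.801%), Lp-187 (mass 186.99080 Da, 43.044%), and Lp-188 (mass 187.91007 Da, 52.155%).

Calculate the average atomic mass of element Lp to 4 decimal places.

187.3255 Da

Ar = Σ fᵢ·mᵢ = 0.04801 × 183.97678 + 0.43044 × 186.99080 + 0.52155 × 187.91007
= 8.832725 + 80.488320 + 98.004497 = 187.325542 Da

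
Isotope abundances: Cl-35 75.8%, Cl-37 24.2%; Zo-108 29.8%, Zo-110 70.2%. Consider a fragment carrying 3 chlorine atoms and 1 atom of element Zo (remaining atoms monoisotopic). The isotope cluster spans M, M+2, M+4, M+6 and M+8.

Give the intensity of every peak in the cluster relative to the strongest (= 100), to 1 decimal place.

30.2 : 100.0 : 77.3 : 22.7 : 2.3

Chlorine pattern (n=3): 0.43551951 : 0.41713346 : 0.13317454 : 0.01417249
Element Zo pattern (n=1): 0.2980 : 0.7020
Convolve the two distributions (both contribute in 2-u steps):
  M: 0.43551951×0.2980 = 0.129785
  M+2: 0.43551951×0.7020 + 0.41713346×0.2980 = 0.430040
  M+4: 0.41713346×0.7020 + 0.13317454×0.2980 = 0.332514
  M+6: 0.13317454×0.7020 + 0.01417249×0.2980 = 0.097712
  M+8: 0.01417249×0.7020 = 0.009949
Scale to base peak (0.430040) = 100: 30.2 : 100.0 : 77.3 : 22.7 : 2.3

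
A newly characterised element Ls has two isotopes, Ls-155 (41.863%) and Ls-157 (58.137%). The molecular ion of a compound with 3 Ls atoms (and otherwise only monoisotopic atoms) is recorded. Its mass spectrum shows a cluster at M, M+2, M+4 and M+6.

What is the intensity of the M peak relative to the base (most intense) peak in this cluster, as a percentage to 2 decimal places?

(0.41863 + 0.58137)^3 gives M 0.0734, M+2 0.3057, M+4 0.4245, M+6 0.1965; the largest is M+4.
P(M+4) = C(3,2) × 0.41863^1 × 0.58137^2 = 3 × 0.41863 × 0.33799108 = 0.424480 (base)
P(M) = C(3,0) × 0.41863^3 × 0.58137^0 = 1 × 0.07336536 × 1.0000 = 0.073365
Relative intensity = 0.073365 / 0.424480 × 100 = 17.28

17.28%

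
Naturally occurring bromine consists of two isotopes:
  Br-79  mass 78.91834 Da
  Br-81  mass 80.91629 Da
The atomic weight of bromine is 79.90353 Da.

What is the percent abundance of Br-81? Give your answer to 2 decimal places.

49.31%

Let x be the fractional abundance of Br-79; then Br-81 has abundance 1 − x.
78.91834·x + 80.91629·(1 − x) = 79.90353
(78.91834 − 80.91629)·x = 79.90353 − 80.91629
x = -1.01276 / -1.99795 = 0.50690 → 50.69% Br-79, 49.31% Br-81.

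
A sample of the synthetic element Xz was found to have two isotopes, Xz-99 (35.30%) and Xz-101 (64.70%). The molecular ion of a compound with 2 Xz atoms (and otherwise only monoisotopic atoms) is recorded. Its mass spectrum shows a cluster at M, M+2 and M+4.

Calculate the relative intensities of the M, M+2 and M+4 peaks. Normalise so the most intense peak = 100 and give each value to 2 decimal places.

27.28 : 100.00 : 91.64

Expanding (0.3530 + 0.6470)^2:
P(M) = 0.3530^2 = 0.124609
P(M+2) = 2 × 0.3530^1 × 0.6470^1 = 0.456782
P(M+4) = 0.6470^2 = 0.418609
The M+2 peak is largest (0.456782); scaling to 100 gives 27.28 : 100.00 : 91.64.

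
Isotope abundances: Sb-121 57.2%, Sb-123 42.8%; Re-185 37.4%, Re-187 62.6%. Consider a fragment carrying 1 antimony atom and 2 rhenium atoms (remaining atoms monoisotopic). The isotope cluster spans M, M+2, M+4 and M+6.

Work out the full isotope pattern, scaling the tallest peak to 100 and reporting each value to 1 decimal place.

18.8 : 77.2 : 100.0 : 39.5

Antimony pattern (n=1): 0.5720 : 0.4280
Rhenium pattern (n=2): 0.139876 : 0.468248 : 0.391876
Convolve the two distributions (both contribute in 2-u steps):
  M: 0.5720×0.139876 = 0.080009
  M+2: 0.5720×0.468248 + 0.4280×0.139876 = 0.327705
  M+4: 0.5720×0.391876 + 0.4280×0.468248 = 0.424563
  M+6: 0.4280×0.391876 = 0.167723
Scale to base peak (0.424563) = 100: 18.8 : 77.2 : 100.0 : 39.5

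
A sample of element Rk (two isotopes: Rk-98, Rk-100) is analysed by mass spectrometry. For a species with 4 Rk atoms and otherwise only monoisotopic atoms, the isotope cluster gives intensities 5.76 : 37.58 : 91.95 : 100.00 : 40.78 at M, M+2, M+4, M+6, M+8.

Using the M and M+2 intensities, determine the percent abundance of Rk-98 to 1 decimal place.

38.0%

Let p = fractional abundance of Rk-98. I(M+2)/I(M) = [C(4,1)·p^3·(1−p)] / p^4 = 4·(1−p)/p = 37.58/5.76 = 6.5243
(1−p)/p = 6.5243/4 = 1.6311  ⇒  p = 1/(1 + 1.6311) = 0.3801
Rk-98: 38.0%, Rk-100: 62.0%.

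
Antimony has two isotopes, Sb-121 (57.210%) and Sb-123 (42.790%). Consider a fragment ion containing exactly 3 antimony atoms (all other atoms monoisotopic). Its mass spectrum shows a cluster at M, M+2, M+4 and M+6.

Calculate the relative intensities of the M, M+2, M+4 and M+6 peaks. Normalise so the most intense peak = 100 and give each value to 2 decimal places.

Expanding (0.57210 + 0.42790)^3:
P(M) = 0.57210^3 = 0.187247
P(M+2) = 3 × 0.57210^2 × 0.42790^1 = 0.420153
P(M+4) = 3 × 0.57210^1 × 0.42790^2 = 0.314252
P(M+6) = 0.42790^3 = 0.078348
The M+2 peak is largest (0.420153); scaling to 100 gives 44.57 : 100.00 : 74.79 : 18.65.

44.57 : 100.00 : 74.79 : 18.65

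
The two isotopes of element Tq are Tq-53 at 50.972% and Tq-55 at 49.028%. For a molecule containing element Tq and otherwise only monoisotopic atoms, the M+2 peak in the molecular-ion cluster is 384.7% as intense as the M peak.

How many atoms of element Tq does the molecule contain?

4

The M+2/M ratio from n Tq atoms is n · q/p = n · 0.49028/0.50972.
n = 3.847 × 0.50972/0.49028 = 4.00 ≈ 4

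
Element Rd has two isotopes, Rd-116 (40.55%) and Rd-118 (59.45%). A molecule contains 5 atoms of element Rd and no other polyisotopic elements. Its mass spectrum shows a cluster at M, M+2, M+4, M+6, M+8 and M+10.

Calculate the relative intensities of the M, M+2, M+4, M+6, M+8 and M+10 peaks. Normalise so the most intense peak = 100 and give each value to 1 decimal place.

3.2 : 23.3 : 68.2 : 100.0 : 73.3 : 21.5

Expanding (0.4055 + 0.5945)^5:
P(M) = 0.4055^5 = 0.010964
P(M+2) = 5 × 0.4055^4 × 0.5945^1 = 0.080368
P(M+4) = 10 × 0.4055^3 × 0.5945^2 = 0.235655
P(M+6) = 10 × 0.4055^2 × 0.5945^3 = 0.345491
P(M+8) = 5 × 0.4055^1 × 0.5945^4 = 0.253261
P(M+10) = 0.5945^5 = 0.074261
The M+6 peak is largest (0.345491); scaling to 100 gives 3.2 : 23.3 : 68.2 : 100.0 : 73.3 : 21.5.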